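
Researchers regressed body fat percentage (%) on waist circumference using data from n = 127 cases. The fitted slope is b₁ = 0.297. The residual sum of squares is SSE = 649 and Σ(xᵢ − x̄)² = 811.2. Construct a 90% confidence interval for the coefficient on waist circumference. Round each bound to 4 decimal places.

MSE = SSE/(n − 2) = 649/125 = 5.192.
SE(b₁) = √(MSE/Sₓₓ) = √(5.192/811.2) = 0.0800025.
df = n − 2 = 125.
t* = t_{0.05, 125} = 1.657135.
Margin = t* × SE = 1.657135 × 0.0800025 = 0.132575.
CI: 0.297 ± 0.132575 → (0.1644, 0.4296).
With 90% confidence, each one-unit increase in waist circumference is associated with a change of between 0.1644 and 0.4296 % in body fat percentage.

(0.1644, 0.4296)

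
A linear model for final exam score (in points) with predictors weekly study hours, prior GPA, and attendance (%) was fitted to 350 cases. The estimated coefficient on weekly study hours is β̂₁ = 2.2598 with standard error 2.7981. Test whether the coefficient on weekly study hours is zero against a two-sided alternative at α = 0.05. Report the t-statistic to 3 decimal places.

t = 0.808

H₀: β₁ = 0 vs H₁: β₁ ≠ 0.
t = (β̂₁ − β₁⁰)/SE = 2.2598 / 2.7981 = 0.808.
df = n − k − 1 = 350 − 3 − 1 = 346.
Two-sided p ≈ 0.4199, which is ≥ 0.05, so fail to reject H₀.
The data do not give significant evidence of an association between weekly study hours and final exam score, after adjusting for the other predictors.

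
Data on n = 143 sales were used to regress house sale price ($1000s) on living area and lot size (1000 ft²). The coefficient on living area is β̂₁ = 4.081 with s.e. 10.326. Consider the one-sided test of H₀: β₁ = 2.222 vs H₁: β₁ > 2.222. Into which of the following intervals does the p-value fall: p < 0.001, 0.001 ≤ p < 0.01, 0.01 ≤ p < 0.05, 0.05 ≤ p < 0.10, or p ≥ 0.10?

p ≥ 0.10

t = (4.081 − 2.222) / 10.326 = 0.180.
df = n − k − 1 = 143 − 2 − 1 = 140.
One-sided p = P(T_{140} > t) ≈ 0.4287.
So p ≥ 0.10.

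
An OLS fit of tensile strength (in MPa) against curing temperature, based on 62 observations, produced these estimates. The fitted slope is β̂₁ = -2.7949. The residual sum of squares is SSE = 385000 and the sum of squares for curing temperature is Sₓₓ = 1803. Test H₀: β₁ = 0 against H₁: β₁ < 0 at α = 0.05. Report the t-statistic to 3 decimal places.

t = -1.482

MSE = SSE/(n − 2) = 385000/60 = 6416.67.
SE(β̂₁) = √(MSE/Sₓₓ) = √(6416.67/1803) = 1.8865.
t = -2.7949 / 1.8865 = -1.482.
df = n − 2 = 60.
One-sided p ≈ 0.0718, which is ≥ 0.05, so fail to reject H₀.
The data do not give significant evidence that the true slope on curing temperature is negative.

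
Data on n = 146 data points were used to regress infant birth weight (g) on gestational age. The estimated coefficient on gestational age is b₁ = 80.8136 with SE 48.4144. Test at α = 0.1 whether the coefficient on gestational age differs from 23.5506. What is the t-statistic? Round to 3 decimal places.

t = 1.183

H₀: β₁ = 23.5506 vs H₁: β₁ ≠ 23.5506.
t = (b₁ − β₁⁰)/SE = (80.8136 − 23.5506) / 48.4144 = 1.183.
df = n − 2 = 146 − 2 = 144.
Two-sided p ≈ 0.2389, which is ≥ 0.1, so fail to reject H₀.
The data are consistent with a true slope of 23.5506 g per unit of gestational age.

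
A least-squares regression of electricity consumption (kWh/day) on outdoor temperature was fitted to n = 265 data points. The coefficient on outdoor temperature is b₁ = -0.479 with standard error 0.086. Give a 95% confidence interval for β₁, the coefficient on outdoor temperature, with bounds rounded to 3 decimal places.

df = n − 2 = 265 − 2 = 263.
t* = t_{0.025, 263} = 1.969025.
Margin = t* × SE = 1.969025 × 0.086 = 0.16934.
CI: -0.479 ± 0.16934 → (-0.648, -0.310).
With 95% confidence, each one-unit increase in outdoor temperature is associated with a change of between -0.648 and -0.310 kWh/day in electricity consumption.

(-0.648, -0.310)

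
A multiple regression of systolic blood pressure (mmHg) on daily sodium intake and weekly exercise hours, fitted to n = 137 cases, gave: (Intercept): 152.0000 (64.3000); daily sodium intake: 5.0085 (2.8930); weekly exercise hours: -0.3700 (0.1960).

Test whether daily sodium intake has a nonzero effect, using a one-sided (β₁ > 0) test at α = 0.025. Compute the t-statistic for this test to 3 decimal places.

t = 1.731

Read off: b = 5.0085, SE = 2.8930 for daily sodium intake.
H₀: β₁ = 0 vs H₁: β₁ > 0.
t = 5.0085 / 2.8930 = 1.731.
df = n − k − 1 = 137 − 2 − 1 = 134.
One-sided p ≈ 0.0429, which is ≥ 0.025, so fail to reject H₀.
The data do not give significant evidence that the true slope on daily sodium intake is positive, holding the other predictors fixed.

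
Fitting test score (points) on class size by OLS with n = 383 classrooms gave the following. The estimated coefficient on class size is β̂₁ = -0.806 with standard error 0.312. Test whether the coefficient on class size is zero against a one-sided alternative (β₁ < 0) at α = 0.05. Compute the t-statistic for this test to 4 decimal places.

t = -2.5833

H₀: β₁ = 0 vs H₁: β₁ < 0.
t = (β̂₁ − β₁⁰)/SE = -0.806 / 0.312 = -2.5833.
df = n − 2 = 383 − 2 = 381.
One-sided p ≈ 0.0051, which is < 0.05, so reject H₀.
There is evidence that the true slope on class size is negative.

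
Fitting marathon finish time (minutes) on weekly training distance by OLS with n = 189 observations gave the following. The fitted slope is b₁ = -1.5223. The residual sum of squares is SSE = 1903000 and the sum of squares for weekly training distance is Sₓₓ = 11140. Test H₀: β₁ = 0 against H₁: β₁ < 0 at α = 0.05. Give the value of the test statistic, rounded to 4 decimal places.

t = -1.5927

MSE = SSE/(n − 2) = 1903000/187 = 10176.5.
SE(b₁) = √(MSE/Sₓₓ) = √(10176.5/11140) = 0.955776.
t = -1.5223 / 0.955776 = -1.5927.
df = n − 2 = 187.
One-sided p ≈ 0.0565, which is ≥ 0.05, so fail to reject H₀.
The data do not give significant evidence that the true slope on weekly training distance is negative.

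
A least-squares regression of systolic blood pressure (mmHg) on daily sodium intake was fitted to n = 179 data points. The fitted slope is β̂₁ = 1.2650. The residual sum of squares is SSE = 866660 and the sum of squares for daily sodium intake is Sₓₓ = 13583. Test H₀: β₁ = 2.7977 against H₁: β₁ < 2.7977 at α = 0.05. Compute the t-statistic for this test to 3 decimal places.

t = -2.553

MSE = SSE/(n − 2) = 866660/177 = 4896.38.
SE(β̂₁) = √(MSE/Sₓₓ) = √(4896.38/13583) = 0.600399.
t = (1.2650 − 2.7977) / 0.600399 = -2.553.
df = n − 2 = 177.
One-sided p ≈ 0.0058, which is < 0.05, so reject H₀.
There is evidence that the true slope on daily sodium intake is below 2.7977 mmHg per unit.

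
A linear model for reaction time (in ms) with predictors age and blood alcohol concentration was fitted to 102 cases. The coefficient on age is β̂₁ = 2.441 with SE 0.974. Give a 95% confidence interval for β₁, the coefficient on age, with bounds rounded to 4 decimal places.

(0.5084, 4.3736)

df = n − k − 1 = 102 − 2 − 1 = 99.
t* = t_{0.025, 99} = 1.984217.
Margin = t* × SE = 1.984217 × 0.974 = 1.932627.
CI: 2.441 ± 1.932627 → (0.5084, 4.3736).
With 95% confidence, each one-unit increase in age is associated with a change of between 0.5084 and 4.3736 ms in reaction time, holding the other predictors fixed.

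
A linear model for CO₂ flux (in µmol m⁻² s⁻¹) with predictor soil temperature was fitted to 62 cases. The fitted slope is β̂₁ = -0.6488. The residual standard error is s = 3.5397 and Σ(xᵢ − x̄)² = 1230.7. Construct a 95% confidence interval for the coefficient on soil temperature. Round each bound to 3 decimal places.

SE(β̂₁) = s/√Sₓₓ = 3.5397/√1230.7 = 0.1009.
df = n − 2 = 60.
t* = t_{0.025, 60} = 2.000298.
Margin = t* × SE = 2.000298 × 0.1009 = 0.20183.
CI: -0.6488 ± 0.20183 → (-0.851, -0.447).
With 95% confidence, each one-unit increase in soil temperature is associated with a change of between -0.851 and -0.447 µmol m⁻² s⁻¹ in CO₂ flux.

(-0.851, -0.447)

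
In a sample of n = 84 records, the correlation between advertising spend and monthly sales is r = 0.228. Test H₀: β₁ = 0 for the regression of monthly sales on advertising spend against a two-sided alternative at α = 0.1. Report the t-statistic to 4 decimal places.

t = r·√(n − 2)/√(1 − r²) = 0.228·√82/√0.948016 = 2.1205.
df = n − 2 = 82.
Two-sided p ≈ 0.0370, which is < 0.1, so reject H₀.
There is evidence of a linear association between advertising spend and monthly sales.

t = 2.1205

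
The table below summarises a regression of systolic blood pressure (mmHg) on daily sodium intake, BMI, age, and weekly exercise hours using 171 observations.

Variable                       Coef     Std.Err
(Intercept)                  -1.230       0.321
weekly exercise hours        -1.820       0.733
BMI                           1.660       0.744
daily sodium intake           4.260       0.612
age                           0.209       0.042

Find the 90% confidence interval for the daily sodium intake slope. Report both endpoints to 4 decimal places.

Read off: b = 4.260, SE = 0.612 for daily sodium intake.
df = n − k − 1 = 171 − 4 − 1 = 166.
t* = t_{0.05, 166} = 1.654085.
Margin = t* × SE = 1.654085 × 0.612 = 1.012300.
CI: 4.260 ± 1.012300 → (3.2477, 5.2723).

(3.2477, 5.2723)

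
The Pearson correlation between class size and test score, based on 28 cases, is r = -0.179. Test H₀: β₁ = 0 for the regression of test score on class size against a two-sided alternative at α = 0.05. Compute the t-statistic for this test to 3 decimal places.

t = -0.928

t = r·√(n − 2)/√(1 − r²) = -0.179·√26/√0.967959 = -0.928.
df = n − 2 = 26.
Two-sided p ≈ 0.3621, which is ≥ 0.05, so fail to reject H₀.
The data do not give significant evidence of a linear association between class size and test score.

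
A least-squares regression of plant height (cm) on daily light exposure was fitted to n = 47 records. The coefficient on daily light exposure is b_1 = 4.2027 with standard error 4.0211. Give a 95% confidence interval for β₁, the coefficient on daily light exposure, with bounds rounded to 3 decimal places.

df = n − 2 = 47 − 2 = 45.
t* = t_{0.025, 45} = 2.014103.
Margin = t* × SE = 2.014103 × 4.0211 = 8.09891.
CI: 4.2027 ± 8.09891 → (-3.896, 12.302).
With 95% confidence, each one-unit increase in daily light exposure is associated with a change of between -3.896 and 12.302 cm in plant height.

(-3.896, 12.302)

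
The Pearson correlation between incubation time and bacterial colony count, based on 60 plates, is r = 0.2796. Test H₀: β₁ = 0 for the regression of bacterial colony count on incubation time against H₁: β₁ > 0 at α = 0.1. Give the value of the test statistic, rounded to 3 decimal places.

t = r·√(n − 2)/√(1 − r²) = 0.2796·√58/√0.921824 = 2.218.
df = n − 2 = 58.
One-sided p ≈ 0.0152, which is < 0.1, so reject H₀.
There is evidence of a linear association between incubation time and bacterial colony count.

t = 2.218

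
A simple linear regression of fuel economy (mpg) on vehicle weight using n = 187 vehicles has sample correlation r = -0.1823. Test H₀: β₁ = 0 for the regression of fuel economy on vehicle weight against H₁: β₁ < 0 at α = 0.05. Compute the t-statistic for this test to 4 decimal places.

t = -2.5218

t = r·√(n − 2)/√(1 − r²) = -0.1823·√185/√0.966767 = -2.5218.
df = n − 2 = 185.
One-sided p ≈ 0.0063, which is < 0.05, so reject H₀.
There is evidence of a linear association between vehicle weight and fuel economy.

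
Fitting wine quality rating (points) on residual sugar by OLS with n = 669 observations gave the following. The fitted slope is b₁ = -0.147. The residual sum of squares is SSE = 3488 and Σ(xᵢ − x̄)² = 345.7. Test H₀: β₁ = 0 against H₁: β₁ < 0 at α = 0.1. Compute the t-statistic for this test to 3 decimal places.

t = -1.195

MSE = SSE/(n − 2) = 3488/667 = 5.22939.
SE(b₁) = √(MSE/Sₓₓ) = √(5.22939/345.7) = 0.122992.
t = -0.147 / 0.122992 = -1.195.
df = n − 2 = 667.
One-sided p ≈ 0.1162, which is ≥ 0.1, so fail to reject H₀.
The data do not give significant evidence that the true slope on residual sugar is negative.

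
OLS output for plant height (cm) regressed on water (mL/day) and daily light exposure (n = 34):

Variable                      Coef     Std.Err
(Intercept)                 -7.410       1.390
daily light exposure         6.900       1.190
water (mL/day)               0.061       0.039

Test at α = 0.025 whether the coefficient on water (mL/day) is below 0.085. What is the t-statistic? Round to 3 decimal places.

t = -0.615

Read off: b = 0.061, SE = 0.039 for water (mL/day).
H₀: β₁ = 0.085 vs H₁: β₁ < 0.085.
t = (0.061 − 0.085) / 0.039 = -0.615.
df = n − k − 1 = 34 − 2 − 1 = 31.
One-sided p ≈ 0.2714, which is ≥ 0.025, so fail to reject H₀.
The data do not give significant evidence that the true slope on water (mL/day) is below 0.085 cm per unit, holding the other predictors fixed.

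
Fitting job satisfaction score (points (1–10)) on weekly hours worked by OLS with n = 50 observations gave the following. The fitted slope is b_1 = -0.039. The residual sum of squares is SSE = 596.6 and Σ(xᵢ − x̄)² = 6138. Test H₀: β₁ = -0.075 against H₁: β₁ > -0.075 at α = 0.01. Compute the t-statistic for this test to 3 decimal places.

MSE = SSE/(n − 2) = 596.6/48 = 12.4292.
SE(b_1) = √(MSE/Sₓₓ) = √(12.4292/6138) = 0.0449995.
t = (-0.039 − (-0.075)) / 0.0449995 = 0.800.
df = n − 2 = 48.
One-sided p ≈ 0.2138, which is ≥ 0.01, so fail to reject H₀.
The data do not give significant evidence that the true slope on weekly hours worked exceeds -0.075 points (1–10) per unit.

t = 0.800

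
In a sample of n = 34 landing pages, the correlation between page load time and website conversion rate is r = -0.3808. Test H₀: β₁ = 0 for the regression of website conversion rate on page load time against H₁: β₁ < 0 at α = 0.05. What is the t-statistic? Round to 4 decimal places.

t = -2.3297

t = r·√(n − 2)/√(1 − r²) = -0.3808·√32/√0.854991 = -2.3297.
df = n − 2 = 32.
One-sided p ≈ 0.0131, which is < 0.05, so reject H₀.
There is evidence of a linear association between page load time and website conversion rate.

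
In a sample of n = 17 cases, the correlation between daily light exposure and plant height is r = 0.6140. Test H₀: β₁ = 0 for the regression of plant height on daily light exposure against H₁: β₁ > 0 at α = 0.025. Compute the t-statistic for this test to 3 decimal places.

t = 3.013

t = r·√(n − 2)/√(1 − r²) = 0.6140·√15/√0.623004 = 3.013.
df = n − 2 = 15.
One-sided p ≈ 0.0044, which is < 0.025, so reject H₀.
There is evidence of a linear association between daily light exposure and plant height.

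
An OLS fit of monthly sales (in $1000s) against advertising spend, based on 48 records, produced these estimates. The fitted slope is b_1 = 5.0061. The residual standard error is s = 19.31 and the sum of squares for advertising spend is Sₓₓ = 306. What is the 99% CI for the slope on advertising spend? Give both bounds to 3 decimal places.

(2.040, 7.972)

SE(b_1) = s/√Sₓₓ = 19.31/√306 = 1.10388.
df = n − 2 = 46.
t* = t_{0.005, 46} = 2.687013.
Margin = t* × SE = 2.687013 × 1.10388 = 2.96614.
CI: 5.0061 ± 2.96614 → (2.040, 7.972).
With 99% confidence, each one-unit increase in advertising spend is associated with a change of between 2.040 and 7.972 $1000s in monthly sales.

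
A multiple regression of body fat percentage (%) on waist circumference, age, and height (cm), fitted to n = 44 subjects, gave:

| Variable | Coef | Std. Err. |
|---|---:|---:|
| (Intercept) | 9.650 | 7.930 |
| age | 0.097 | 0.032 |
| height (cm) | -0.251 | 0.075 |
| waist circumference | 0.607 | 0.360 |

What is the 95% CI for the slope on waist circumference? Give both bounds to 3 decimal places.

Read off: b = 0.607, SE = 0.360 for waist circumference.
df = n − k − 1 = 44 − 3 − 1 = 40.
t* = t_{0.025, 40} = 2.021075.
Margin = t* × SE = 2.021075 × 0.360 = 0.72759.
CI: 0.607 ± 0.72759 → (-0.121, 1.335).

(-0.121, 1.335)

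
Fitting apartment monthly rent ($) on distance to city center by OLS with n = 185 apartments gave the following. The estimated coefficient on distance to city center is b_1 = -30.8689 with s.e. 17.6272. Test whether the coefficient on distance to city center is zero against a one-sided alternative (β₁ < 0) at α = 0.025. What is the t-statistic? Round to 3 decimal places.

H₀: β₁ = 0 vs H₁: β₁ < 0.
t = (b_1 − β₁⁰)/SE = -30.8689 / 17.6272 = -1.751.
df = n − 2 = 185 − 2 = 183.
One-sided p ≈ 0.0408, which is ≥ 0.025, so fail to reject H₀.
The data do not give significant evidence that the true slope on distance to city center is negative.

t = -1.751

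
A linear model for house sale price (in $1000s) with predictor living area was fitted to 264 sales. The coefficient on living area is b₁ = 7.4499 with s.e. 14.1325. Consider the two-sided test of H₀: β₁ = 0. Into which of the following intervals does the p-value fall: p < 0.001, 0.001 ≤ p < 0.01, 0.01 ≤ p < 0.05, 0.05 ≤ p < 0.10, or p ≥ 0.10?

p ≥ 0.10

t = 7.4499 / 14.1325 = 0.527.
df = n − 2 = 264 − 2 = 262.
Two-sided p = 2·P(T_{262} > |t|) ≈ 0.5985.
So p ≥ 0.10.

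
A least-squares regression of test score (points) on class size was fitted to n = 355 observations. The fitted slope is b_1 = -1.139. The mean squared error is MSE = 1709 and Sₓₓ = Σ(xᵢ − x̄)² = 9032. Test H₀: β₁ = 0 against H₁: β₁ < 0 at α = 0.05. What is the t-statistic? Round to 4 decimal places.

t = -2.6185

SE(b_1) = √(MSE/Sₓₓ) = √(1709/9032) = 0.43499.
t = -1.139 / 0.43499 = -2.6185.
df = n − 2 = 353.
One-sided p ≈ 0.0046, which is < 0.05, so reject H₀.
There is evidence that the true slope on class size is negative.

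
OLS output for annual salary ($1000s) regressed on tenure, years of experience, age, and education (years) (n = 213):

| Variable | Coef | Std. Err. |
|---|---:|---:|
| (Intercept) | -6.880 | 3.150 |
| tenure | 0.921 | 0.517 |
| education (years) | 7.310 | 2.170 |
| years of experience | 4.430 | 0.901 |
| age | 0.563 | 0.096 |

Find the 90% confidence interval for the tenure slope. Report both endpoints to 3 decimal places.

Read off: b = 0.921, SE = 0.517 for tenure.
df = n − k − 1 = 213 − 4 − 1 = 208.
t* = t_{0.05, 208} = 1.652212.
Margin = t* × SE = 1.652212 × 0.517 = 0.85419.
CI: 0.921 ± 0.85419 → (0.067, 1.775).

(0.067, 1.775)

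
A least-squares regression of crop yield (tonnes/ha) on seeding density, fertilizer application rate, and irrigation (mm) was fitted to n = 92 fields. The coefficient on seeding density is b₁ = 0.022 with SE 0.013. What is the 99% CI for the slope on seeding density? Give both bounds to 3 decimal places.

df = n − k − 1 = 92 − 3 − 1 = 88.
t* = t_{0.005, 88} = 2.632858.
Margin = t* × SE = 2.632858 × 0.013 = 0.03423.
CI: 0.022 ± 0.03423 → (-0.012, 0.056).
With 99% confidence, each one-unit increase in seeding density is associated with a change of between -0.012 and 0.056 tonnes/ha in crop yield, holding the other predictors fixed.

(-0.012, 0.056)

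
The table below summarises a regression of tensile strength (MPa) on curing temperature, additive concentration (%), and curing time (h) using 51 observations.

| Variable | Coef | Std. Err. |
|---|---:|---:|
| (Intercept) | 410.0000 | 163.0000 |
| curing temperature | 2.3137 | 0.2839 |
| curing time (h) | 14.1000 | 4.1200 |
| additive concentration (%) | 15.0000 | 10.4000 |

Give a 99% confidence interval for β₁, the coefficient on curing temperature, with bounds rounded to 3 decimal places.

(1.552, 3.076)

Read off: b = 2.3137, SE = 0.2839 for curing temperature.
df = n − k − 1 = 51 − 3 − 1 = 47.
t* = t_{0.005, 47} = 2.684556.
Margin = t* × SE = 2.684556 × 0.2839 = 0.76215.
CI: 2.3137 ± 0.76215 → (1.552, 3.076).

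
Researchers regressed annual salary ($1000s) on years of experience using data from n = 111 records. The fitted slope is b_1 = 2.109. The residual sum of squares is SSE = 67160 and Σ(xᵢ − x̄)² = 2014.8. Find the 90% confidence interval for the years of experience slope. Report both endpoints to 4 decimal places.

(1.1916, 3.0264)

MSE = SSE/(n − 2) = 67160/109 = 616.147.
SE(b_1) = √(MSE/Sₓₓ) = √(616.147/2014.8) = 0.553001.
df = n − 2 = 109.
t* = t_{0.05, 109} = 1.658953.
Margin = t* × SE = 1.658953 × 0.553001 = 0.917403.
CI: 2.109 ± 0.917403 → (1.1916, 3.0264).
With 90% confidence, each one-unit increase in years of experience is associated with a change of between 1.1916 and 3.0264 $1000s in annual salary.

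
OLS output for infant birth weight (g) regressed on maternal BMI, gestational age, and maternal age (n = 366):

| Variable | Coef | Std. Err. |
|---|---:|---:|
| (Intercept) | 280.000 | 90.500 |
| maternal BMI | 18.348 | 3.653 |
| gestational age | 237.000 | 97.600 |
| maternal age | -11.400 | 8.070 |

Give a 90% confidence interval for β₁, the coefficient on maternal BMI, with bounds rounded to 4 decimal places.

Read off: b = 18.348, SE = 3.653 for maternal BMI.
df = n − k − 1 = 366 − 3 − 1 = 362.
t* = t_{0.05, 362} = 1.649074.
Margin = t* × SE = 1.649074 × 3.653 = 6.024067.
CI: 18.348 ± 6.024067 → (12.3239, 24.3721).

(12.3239, 24.3721)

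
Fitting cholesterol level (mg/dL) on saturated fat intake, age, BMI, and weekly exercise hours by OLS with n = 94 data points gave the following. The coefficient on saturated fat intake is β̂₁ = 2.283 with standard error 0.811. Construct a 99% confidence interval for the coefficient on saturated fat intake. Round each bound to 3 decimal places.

(0.148, 4.418)

df = n − k − 1 = 94 − 4 − 1 = 89.
t* = t_{0.005, 89} = 2.632204.
Margin = t* × SE = 2.632204 × 0.811 = 2.13472.
CI: 2.283 ± 2.13472 → (0.148, 4.418).
With 99% confidence, each one-unit increase in saturated fat intake is associated with a change of between 0.148 and 4.418 mg/dL in cholesterol level, holding the other predictors fixed.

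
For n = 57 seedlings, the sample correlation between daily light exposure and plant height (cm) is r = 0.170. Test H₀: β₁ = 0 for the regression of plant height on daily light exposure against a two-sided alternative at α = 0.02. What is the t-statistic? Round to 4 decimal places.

t = r·√(n − 2)/√(1 − r²) = 0.170·√55/√0.9711 = 1.2794.
df = n − 2 = 55.
Two-sided p ≈ 0.2061, which is ≥ 0.02, so fail to reject H₀.
The data do not give significant evidence of a linear association between daily light exposure and plant height.

t = 1.2794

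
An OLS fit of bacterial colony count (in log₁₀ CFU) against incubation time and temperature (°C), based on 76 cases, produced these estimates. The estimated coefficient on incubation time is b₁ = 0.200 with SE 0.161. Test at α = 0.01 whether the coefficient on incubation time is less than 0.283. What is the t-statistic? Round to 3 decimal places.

H₀: β₁ = 0.283 vs H₁: β₁ < 0.283.
t = (b₁ − β₁⁰)/SE = (0.200 − 0.283) / 0.161 = -0.516.
df = n − k − 1 = 76 − 2 − 1 = 73.
One-sided p ≈ 0.3039, which is ≥ 0.01, so fail to reject H₀.
The data do not give significant evidence that the true slope on incubation time is below 0.283 log₁₀ CFU per unit, holding the other predictors fixed.

t = -0.516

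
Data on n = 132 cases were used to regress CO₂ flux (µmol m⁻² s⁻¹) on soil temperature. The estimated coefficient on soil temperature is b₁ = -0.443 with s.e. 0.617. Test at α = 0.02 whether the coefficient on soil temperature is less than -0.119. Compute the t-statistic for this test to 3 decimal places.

H₀: β₁ = -0.119 vs H₁: β₁ < -0.119.
t = (b₁ − β₁⁰)/SE = (-0.443 − (-0.119)) / 0.617 = -0.525.
df = n − 2 = 132 − 2 = 130.
One-sided p ≈ 0.3002, which is ≥ 0.02, so fail to reject H₀.
The data do not give significant evidence that the true slope on soil temperature is below -0.119 µmol m⁻² s⁻¹ per unit.

t = -0.525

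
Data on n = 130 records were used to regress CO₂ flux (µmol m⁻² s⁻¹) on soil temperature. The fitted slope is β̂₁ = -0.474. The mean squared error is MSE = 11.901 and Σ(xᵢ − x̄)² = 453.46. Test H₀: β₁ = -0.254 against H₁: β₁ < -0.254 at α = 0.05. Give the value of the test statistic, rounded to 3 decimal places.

t = -1.358

SE(β̂₁) = √(MSE/Sₓₓ) = √(11.901/453.46) = 0.162003.
t = (-0.474 − (-0.254)) / 0.162003 = -1.358.
df = n − 2 = 128.
One-sided p ≈ 0.0884, which is ≥ 0.05, so fail to reject H₀.
The data do not give significant evidence that the true slope on soil temperature is below -0.254 µmol m⁻² s⁻¹ per unit.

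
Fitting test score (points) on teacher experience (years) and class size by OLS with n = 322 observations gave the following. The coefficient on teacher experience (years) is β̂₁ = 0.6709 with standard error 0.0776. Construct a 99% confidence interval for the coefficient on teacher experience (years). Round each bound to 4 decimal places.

(0.4698, 0.8720)

df = n − k − 1 = 322 − 2 − 1 = 319.
t* = t_{0.005, 319} = 2.591329.
Margin = t* × SE = 2.591329 × 0.0776 = 0.201087.
CI: 0.6709 ± 0.201087 → (0.4698, 0.8720).
With 99% confidence, each one-unit increase in teacher experience (years) is associated with a change of between 0.4698 and 0.8720 points in test score, holding the other predictors fixed.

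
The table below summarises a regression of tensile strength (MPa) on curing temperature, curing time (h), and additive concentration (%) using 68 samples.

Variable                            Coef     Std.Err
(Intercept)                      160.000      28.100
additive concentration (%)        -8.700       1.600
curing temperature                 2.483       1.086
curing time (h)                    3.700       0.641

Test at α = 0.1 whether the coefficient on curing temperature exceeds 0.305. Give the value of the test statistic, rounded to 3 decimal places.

Read off: b = 2.483, SE = 1.086 for curing temperature.
H₀: β₁ = 0.305 vs H₁: β₁ > 0.305.
t = (2.483 − 0.305) / 1.086 = 2.006.
df = n − k − 1 = 68 − 3 − 1 = 64.
One-sided p ≈ 0.0246, which is < 0.1, so reject H₀.
There is evidence that the true slope on curing temperature exceeds 0.305 MPa per unit, holding the other predictors fixed.

t = 2.006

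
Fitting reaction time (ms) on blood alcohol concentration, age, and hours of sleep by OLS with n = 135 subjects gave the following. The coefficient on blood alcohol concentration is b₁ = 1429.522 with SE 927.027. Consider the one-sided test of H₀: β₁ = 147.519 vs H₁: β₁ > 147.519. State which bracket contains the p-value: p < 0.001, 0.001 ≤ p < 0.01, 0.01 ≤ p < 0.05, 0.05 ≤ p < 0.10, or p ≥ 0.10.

0.05 ≤ p < 0.10

t = (1429.522 − 147.519) / 927.027 = 1.383.
df = n − k − 1 = 135 − 3 − 1 = 131.
One-sided p = P(T_{131} > t) ≈ 0.0845.
So 0.05 ≤ p < 0.10.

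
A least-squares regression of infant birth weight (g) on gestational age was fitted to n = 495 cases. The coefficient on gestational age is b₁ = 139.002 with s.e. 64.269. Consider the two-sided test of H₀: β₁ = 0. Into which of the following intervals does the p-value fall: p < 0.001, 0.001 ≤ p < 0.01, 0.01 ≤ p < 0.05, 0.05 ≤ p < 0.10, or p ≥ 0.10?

0.01 ≤ p < 0.05

t = 139.002 / 64.269 = 2.163.
df = n − 2 = 495 − 2 = 493.
Two-sided p = 2·P(T_{493} > |t|) ≈ 0.0310.
So 0.01 ≤ p < 0.05.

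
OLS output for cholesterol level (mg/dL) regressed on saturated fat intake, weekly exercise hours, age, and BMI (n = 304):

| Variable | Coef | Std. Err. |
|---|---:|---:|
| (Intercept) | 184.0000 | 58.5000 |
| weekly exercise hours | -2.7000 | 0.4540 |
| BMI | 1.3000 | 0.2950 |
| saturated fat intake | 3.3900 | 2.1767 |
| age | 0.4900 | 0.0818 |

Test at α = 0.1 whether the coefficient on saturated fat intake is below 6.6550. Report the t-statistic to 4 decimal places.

t = -1.5000

Read off: b = 3.3900, SE = 2.1767 for saturated fat intake.
H₀: β₁ = 6.6550 vs H₁: β₁ < 6.6550.
t = (3.3900 − 6.6550) / 2.1767 = -1.5000.
df = n − k − 1 = 304 − 4 − 1 = 299.
One-sided p ≈ 0.0673, which is < 0.1, so reject H₀.
There is evidence that the true slope on saturated fat intake is below 6.6550 mg/dL per unit, holding the other predictors fixed.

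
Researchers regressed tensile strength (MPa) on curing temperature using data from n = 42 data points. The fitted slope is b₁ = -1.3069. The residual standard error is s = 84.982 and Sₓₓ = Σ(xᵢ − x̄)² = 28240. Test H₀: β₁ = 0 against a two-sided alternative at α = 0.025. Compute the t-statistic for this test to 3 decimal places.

t = -2.584

SE(b₁) = s/√Sₓₓ = 84.982/√28240 = 0.505702.
t = -1.3069 / 0.505702 = -2.584.
df = n − 2 = 40.
Two-sided p ≈ 0.0135, which is < 0.025, so reject H₀.
There is evidence that curing temperature is associated with tensile strength.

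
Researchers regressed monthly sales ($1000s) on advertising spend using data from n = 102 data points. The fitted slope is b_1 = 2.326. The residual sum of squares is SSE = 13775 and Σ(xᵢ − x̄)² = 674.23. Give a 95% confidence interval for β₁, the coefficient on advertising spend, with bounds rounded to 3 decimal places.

(1.429, 3.223)

MSE = SSE/(n − 2) = 13775/100 = 137.75.
SE(b_1) = √(MSE/Sₓₓ) = √(137.75/674.23) = 0.452003.
df = n − 2 = 100.
t* = t_{0.025, 100} = 1.983972.
Margin = t* × SE = 1.983972 × 0.452003 = 0.89676.
CI: 2.326 ± 0.89676 → (1.429, 3.223).
With 95% confidence, each one-unit increase in advertising spend is associated with a change of between 1.429 and 3.223 $1000s in monthly sales.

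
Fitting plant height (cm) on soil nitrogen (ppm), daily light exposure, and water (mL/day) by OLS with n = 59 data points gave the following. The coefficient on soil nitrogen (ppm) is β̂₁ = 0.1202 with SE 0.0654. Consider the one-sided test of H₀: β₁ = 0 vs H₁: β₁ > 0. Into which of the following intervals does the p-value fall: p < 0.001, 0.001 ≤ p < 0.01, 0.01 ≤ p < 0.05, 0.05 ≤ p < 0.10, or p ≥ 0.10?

0.01 ≤ p < 0.05

t = 0.1202 / 0.0654 = 1.838.
df = n − k − 1 = 59 − 3 − 1 = 55.
One-sided p = P(T_{55} > t) ≈ 0.0357.
So 0.01 ≤ p < 0.05.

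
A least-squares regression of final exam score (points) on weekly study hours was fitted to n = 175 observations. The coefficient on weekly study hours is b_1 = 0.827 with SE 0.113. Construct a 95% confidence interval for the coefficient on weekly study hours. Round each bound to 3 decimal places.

(0.604, 1.050)

df = n − 2 = 175 − 2 = 173.
t* = t_{0.025, 173} = 1.973771.
Margin = t* × SE = 1.973771 × 0.113 = 0.22304.
CI: 0.827 ± 0.22304 → (0.604, 1.050).
With 95% confidence, each one-unit increase in weekly study hours is associated with a change of between 0.604 and 1.050 points in final exam score.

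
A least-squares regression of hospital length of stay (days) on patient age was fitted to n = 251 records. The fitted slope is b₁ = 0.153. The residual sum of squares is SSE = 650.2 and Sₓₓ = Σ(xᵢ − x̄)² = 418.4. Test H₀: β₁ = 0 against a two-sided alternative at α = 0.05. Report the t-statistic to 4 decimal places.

t = 1.9367

MSE = SSE/(n − 2) = 650.2/249 = 2.61124.
SE(b₁) = √(MSE/Sₓₓ) = √(2.61124/418.4) = 0.0790002.
t = 0.153 / 0.0790002 = 1.9367.
df = n − 2 = 249.
Two-sided p ≈ 0.0539, which is ≥ 0.05, so fail to reject H₀.
The data do not give significant evidence of an association between patient age and hospital length of stay.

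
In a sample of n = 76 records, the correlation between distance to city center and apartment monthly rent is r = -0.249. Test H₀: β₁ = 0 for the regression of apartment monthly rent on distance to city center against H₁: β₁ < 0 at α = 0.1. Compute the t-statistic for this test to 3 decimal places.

t = r·√(n − 2)/√(1 − r²) = -0.249·√74/√0.937999 = -2.212.
df = n − 2 = 74.
One-sided p ≈ 0.0150, which is < 0.1, so reject H₀.
There is evidence of a linear association between distance to city center and apartment monthly rent.

t = -2.212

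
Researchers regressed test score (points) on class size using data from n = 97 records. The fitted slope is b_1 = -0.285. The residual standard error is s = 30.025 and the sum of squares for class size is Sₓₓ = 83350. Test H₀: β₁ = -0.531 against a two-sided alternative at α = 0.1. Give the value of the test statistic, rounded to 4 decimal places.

t = 2.3654

SE(b_1) = s/√Sₓₓ = 30.025/√83350 = 0.103999.
t = (-0.285 − (-0.531)) / 0.103999 = 2.3654.
df = n − 2 = 95.
Two-sided p ≈ 0.0200, which is < 0.1, so reject H₀.
There is evidence that the true slope on class size differs from -0.531 points per unit.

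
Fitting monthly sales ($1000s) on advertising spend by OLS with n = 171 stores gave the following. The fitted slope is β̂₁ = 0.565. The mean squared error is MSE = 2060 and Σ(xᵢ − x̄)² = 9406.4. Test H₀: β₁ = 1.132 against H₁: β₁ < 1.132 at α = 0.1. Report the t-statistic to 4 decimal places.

SE(β̂₁) = √(MSE/Sₓₓ) = √(2060/9406.4) = 0.467974.
t = (0.565 − 1.132) / 0.467974 = -1.2116.
df = n − 2 = 169.
One-sided p ≈ 0.1137, which is ≥ 0.1, so fail to reject H₀.
The data do not give significant evidence that the true slope on advertising spend is below 1.132 $1000s per unit.

t = -1.2116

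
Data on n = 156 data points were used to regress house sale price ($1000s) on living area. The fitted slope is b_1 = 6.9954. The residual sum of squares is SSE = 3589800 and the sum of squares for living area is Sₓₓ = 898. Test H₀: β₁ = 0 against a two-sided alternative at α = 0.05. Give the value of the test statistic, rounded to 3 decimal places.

t = 1.373

MSE = SSE/(n − 2) = 3589800/154 = 23310.4.
SE(b_1) = √(MSE/Sₓₓ) = √(23310.4/898) = 5.09491.
t = 6.9954 / 5.09491 = 1.373.
df = n − 2 = 154.
Two-sided p ≈ 0.1717, which is ≥ 0.05, so fail to reject H₀.
The data do not give significant evidence of an association between living area and house sale price.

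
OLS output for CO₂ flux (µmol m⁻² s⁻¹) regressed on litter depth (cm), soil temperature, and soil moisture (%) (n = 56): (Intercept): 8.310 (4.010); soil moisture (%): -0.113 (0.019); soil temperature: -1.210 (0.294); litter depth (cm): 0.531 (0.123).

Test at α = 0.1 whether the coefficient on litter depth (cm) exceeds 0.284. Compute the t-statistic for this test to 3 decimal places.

t = 2.008

Read off: b = 0.531, SE = 0.123 for litter depth (cm).
H₀: β₁ = 0.284 vs H₁: β₁ > 0.284.
t = (0.531 − 0.284) / 0.123 = 2.008.
df = n − k − 1 = 56 − 3 − 1 = 52.
One-sided p ≈ 0.0249, which is < 0.1, so reject H₀.
There is evidence that the true slope on litter depth (cm) exceeds 0.284 µmol m⁻² s⁻¹ per unit, holding the other predictors fixed.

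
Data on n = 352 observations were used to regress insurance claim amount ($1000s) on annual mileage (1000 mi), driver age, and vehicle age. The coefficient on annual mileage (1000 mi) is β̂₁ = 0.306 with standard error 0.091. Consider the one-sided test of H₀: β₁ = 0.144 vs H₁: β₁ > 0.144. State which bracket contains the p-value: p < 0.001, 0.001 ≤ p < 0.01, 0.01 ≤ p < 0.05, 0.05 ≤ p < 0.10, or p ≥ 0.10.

0.01 ≤ p < 0.05

t = (0.306 − 0.144) / 0.091 = 1.780.
df = n − k − 1 = 352 − 3 − 1 = 348.
One-sided p = P(T_{348} > t) ≈ 0.0380.
So 0.01 ≤ p < 0.05.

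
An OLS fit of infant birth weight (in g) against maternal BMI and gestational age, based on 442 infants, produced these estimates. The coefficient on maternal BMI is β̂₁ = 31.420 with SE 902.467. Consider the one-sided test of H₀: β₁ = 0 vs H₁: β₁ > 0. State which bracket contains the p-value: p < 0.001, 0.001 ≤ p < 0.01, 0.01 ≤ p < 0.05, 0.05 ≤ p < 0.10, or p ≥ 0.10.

p ≥ 0.10

t = 31.420 / 902.467 = 0.035.
df = n − k − 1 = 442 − 2 − 1 = 439.
One-sided p = P(T_{439} > t) ≈ 0.4861.
So p ≥ 0.10.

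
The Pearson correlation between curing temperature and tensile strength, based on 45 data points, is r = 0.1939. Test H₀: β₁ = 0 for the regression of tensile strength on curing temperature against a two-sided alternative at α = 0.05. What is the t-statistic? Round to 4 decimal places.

t = r·√(n − 2)/√(1 − r²) = 0.1939·√43/√0.962403 = 1.2961.
df = n − 2 = 43.
Two-sided p ≈ 0.2019, which is ≥ 0.05, so fail to reject H₀.
The data do not give significant evidence of a linear association between curing temperature and tensile strength.

t = 1.2961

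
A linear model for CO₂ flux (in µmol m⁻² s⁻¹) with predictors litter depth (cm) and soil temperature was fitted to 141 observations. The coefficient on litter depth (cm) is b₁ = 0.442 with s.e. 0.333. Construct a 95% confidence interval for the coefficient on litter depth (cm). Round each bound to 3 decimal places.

(-0.216, 1.100)

df = n − k − 1 = 141 − 2 − 1 = 138.
t* = t_{0.025, 138} = 1.977304.
Margin = t* × SE = 1.977304 × 0.333 = 0.65844.
CI: 0.442 ± 0.65844 → (-0.216, 1.100).
With 95% confidence, each one-unit increase in litter depth (cm) is associated with a change of between -0.216 and 1.100 µmol m⁻² s⁻¹ in CO₂ flux, holding the other predictors fixed.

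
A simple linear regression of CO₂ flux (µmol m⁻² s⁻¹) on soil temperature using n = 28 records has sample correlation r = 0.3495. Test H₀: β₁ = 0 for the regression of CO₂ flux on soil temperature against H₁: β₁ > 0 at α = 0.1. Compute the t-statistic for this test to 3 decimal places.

t = 1.902

t = r·√(n − 2)/√(1 − r²) = 0.3495·√26/√0.87785 = 1.902.
df = n − 2 = 26.
One-sided p ≈ 0.0341, which is < 0.1, so reject H₀.
There is evidence of a linear association between soil temperature and CO₂ flux.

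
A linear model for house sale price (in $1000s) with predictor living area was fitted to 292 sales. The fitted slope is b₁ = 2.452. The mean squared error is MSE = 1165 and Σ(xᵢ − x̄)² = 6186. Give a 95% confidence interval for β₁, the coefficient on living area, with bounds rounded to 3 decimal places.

(1.598, 3.306)

SE(b₁) = √(MSE/Sₓₓ) = √(1165/6186) = 0.433968.
df = n − 2 = 290.
t* = t_{0.025, 290} = 1.968178.
Margin = t* × SE = 1.968178 × 0.433968 = 0.85413.
CI: 2.452 ± 0.85413 → (1.598, 3.306).
With 95% confidence, each one-unit increase in living area is associated with a change of between 1.598 and 3.306 $1000s in house sale price.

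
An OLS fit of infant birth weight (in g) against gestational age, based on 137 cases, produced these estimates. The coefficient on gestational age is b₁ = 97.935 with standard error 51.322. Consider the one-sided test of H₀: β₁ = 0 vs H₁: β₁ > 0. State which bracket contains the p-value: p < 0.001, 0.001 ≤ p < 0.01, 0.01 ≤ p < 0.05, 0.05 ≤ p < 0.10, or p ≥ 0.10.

t = 97.935 / 51.322 = 1.908.
df = n − 2 = 137 − 2 = 135.
One-sided p = P(T_{135} > t) ≈ 0.0292.
So 0.01 ≤ p < 0.05.

0.01 ≤ p < 0.05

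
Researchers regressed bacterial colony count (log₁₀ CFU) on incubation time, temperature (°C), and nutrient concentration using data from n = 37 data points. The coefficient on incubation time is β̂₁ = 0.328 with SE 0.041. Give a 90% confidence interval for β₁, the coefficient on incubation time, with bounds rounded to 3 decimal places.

df = n − k − 1 = 37 − 3 − 1 = 33.
t* = t_{0.05, 33} = 1.69236.
Margin = t* × SE = 1.69236 × 0.041 = 0.06939.
CI: 0.328 ± 0.06939 → (0.259, 0.397).
With 90% confidence, each one-unit increase in incubation time is associated with a change of between 0.259 and 0.397 log₁₀ CFU in bacterial colony count, holding the other predictors fixed.

(0.259, 0.397)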